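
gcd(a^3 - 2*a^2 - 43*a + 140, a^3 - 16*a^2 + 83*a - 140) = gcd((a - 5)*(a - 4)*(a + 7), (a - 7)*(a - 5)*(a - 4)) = a^2 - 9*a + 20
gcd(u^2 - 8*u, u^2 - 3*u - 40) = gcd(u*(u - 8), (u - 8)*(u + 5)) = u - 8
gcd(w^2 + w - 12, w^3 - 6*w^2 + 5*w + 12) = w - 3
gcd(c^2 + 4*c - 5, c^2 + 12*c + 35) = c + 5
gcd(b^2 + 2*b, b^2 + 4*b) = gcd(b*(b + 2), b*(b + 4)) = b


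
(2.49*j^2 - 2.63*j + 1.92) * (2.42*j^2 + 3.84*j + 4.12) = 6.0258*j^4 + 3.197*j^3 + 4.806*j^2 - 3.4628*j + 7.9104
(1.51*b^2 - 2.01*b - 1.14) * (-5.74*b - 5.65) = -8.6674*b^3 + 3.0059*b^2 + 17.9001*b + 6.441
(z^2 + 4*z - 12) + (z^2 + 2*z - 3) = 2*z^2 + 6*z - 15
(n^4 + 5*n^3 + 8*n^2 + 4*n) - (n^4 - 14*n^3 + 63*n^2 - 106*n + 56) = 19*n^3 - 55*n^2 + 110*n - 56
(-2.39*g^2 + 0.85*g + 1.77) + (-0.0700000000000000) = -2.39*g^2 + 0.85*g + 1.7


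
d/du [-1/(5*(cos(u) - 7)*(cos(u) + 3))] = 2*(2 - cos(u))*sin(u)/(5*(cos(u) - 7)^2*(cos(u) + 3)^2)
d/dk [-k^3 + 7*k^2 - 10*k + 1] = -3*k^2 + 14*k - 10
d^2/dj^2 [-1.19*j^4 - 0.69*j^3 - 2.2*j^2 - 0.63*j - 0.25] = -14.28*j^2 - 4.14*j - 4.4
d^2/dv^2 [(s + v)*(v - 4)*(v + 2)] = 2*s + 6*v - 4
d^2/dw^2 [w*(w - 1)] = 2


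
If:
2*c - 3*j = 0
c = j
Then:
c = 0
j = 0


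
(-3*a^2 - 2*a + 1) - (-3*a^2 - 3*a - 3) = a + 4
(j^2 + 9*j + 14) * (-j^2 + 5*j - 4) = -j^4 - 4*j^3 + 27*j^2 + 34*j - 56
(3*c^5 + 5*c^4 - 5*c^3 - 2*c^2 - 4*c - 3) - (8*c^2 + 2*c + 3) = 3*c^5 + 5*c^4 - 5*c^3 - 10*c^2 - 6*c - 6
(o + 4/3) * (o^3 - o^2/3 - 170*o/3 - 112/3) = o^4 + o^3 - 514*o^2/9 - 1016*o/9 - 448/9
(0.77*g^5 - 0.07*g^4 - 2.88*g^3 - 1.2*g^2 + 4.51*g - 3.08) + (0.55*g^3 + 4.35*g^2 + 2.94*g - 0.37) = 0.77*g^5 - 0.07*g^4 - 2.33*g^3 + 3.15*g^2 + 7.45*g - 3.45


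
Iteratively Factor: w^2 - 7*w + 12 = (w - 4)*(w - 3)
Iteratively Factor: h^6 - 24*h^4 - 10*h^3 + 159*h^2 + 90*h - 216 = (h + 3)*(h^5 - 3*h^4 - 15*h^3 + 35*h^2 + 54*h - 72) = (h - 4)*(h + 3)*(h^4 + h^3 - 11*h^2 - 9*h + 18) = (h - 4)*(h + 2)*(h + 3)*(h^3 - h^2 - 9*h + 9) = (h - 4)*(h + 2)*(h + 3)^2*(h^2 - 4*h + 3) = (h - 4)*(h - 3)*(h + 2)*(h + 3)^2*(h - 1)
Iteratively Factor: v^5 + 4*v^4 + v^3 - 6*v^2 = (v)*(v^4 + 4*v^3 + v^2 - 6*v) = v^2*(v^3 + 4*v^2 + v - 6) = v^2*(v + 2)*(v^2 + 2*v - 3) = v^2*(v + 2)*(v + 3)*(v - 1)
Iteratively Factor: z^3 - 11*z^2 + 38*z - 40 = (z - 4)*(z^2 - 7*z + 10) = (z - 4)*(z - 2)*(z - 5)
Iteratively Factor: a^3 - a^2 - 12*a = (a + 3)*(a^2 - 4*a) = a*(a + 3)*(a - 4)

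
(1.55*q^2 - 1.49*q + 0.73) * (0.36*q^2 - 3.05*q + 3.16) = 0.558*q^4 - 5.2639*q^3 + 9.7053*q^2 - 6.9349*q + 2.3068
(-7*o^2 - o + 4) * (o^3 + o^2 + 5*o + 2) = -7*o^5 - 8*o^4 - 32*o^3 - 15*o^2 + 18*o + 8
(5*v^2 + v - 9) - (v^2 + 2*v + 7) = 4*v^2 - v - 16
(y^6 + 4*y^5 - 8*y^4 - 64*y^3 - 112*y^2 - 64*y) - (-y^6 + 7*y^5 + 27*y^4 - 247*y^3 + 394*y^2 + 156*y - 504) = 2*y^6 - 3*y^5 - 35*y^4 + 183*y^3 - 506*y^2 - 220*y + 504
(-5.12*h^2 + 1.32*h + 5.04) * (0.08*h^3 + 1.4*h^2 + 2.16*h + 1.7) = -0.4096*h^5 - 7.0624*h^4 - 8.808*h^3 + 1.2032*h^2 + 13.1304*h + 8.568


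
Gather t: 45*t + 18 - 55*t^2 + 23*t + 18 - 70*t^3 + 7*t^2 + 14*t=-70*t^3 - 48*t^2 + 82*t + 36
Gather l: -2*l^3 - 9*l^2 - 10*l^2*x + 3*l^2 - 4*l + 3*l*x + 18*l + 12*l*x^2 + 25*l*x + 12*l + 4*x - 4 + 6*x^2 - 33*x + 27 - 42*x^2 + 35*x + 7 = -2*l^3 + l^2*(-10*x - 6) + l*(12*x^2 + 28*x + 26) - 36*x^2 + 6*x + 30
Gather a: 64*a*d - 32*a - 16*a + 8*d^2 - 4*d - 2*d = a*(64*d - 48) + 8*d^2 - 6*d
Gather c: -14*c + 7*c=-7*c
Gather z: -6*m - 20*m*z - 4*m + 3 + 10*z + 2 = -10*m + z*(10 - 20*m) + 5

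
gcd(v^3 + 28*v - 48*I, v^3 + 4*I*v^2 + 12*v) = v^2 + 4*I*v + 12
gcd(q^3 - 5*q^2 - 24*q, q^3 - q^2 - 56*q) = q^2 - 8*q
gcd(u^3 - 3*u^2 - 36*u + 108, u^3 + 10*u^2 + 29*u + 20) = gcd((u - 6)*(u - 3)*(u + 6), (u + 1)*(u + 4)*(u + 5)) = 1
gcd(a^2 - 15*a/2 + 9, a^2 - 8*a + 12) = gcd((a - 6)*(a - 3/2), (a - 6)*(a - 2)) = a - 6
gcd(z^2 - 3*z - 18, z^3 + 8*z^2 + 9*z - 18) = z + 3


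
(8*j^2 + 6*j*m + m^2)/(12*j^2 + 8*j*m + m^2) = (4*j + m)/(6*j + m)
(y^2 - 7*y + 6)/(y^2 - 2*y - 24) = (y - 1)/(y + 4)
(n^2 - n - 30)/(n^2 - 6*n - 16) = (-n^2 + n + 30)/(-n^2 + 6*n + 16)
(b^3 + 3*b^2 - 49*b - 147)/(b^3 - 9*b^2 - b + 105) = (b + 7)/(b - 5)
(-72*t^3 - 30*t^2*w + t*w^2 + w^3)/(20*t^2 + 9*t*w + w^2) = (-18*t^2 - 3*t*w + w^2)/(5*t + w)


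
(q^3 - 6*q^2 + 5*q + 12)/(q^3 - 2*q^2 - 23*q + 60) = (q + 1)/(q + 5)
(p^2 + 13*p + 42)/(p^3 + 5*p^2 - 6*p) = (p + 7)/(p*(p - 1))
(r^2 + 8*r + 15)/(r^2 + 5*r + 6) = (r + 5)/(r + 2)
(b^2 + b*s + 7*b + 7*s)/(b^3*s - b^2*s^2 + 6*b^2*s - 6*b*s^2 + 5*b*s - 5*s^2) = (b^2 + b*s + 7*b + 7*s)/(s*(b^3 - b^2*s + 6*b^2 - 6*b*s + 5*b - 5*s))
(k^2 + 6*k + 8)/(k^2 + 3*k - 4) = (k + 2)/(k - 1)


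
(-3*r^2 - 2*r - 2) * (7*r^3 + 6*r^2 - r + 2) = -21*r^5 - 32*r^4 - 23*r^3 - 16*r^2 - 2*r - 4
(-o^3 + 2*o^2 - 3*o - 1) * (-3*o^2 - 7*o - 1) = 3*o^5 + o^4 - 4*o^3 + 22*o^2 + 10*o + 1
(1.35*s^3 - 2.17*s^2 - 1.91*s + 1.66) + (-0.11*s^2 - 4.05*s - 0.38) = 1.35*s^3 - 2.28*s^2 - 5.96*s + 1.28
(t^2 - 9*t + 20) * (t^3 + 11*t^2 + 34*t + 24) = t^5 + 2*t^4 - 45*t^3 - 62*t^2 + 464*t + 480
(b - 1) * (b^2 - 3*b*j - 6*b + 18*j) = b^3 - 3*b^2*j - 7*b^2 + 21*b*j + 6*b - 18*j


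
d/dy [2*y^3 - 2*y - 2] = 6*y^2 - 2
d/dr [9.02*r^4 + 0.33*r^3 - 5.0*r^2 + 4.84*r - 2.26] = 36.08*r^3 + 0.99*r^2 - 10.0*r + 4.84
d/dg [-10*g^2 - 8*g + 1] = -20*g - 8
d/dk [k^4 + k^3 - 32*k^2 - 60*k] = 4*k^3 + 3*k^2 - 64*k - 60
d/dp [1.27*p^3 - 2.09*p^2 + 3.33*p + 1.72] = 3.81*p^2 - 4.18*p + 3.33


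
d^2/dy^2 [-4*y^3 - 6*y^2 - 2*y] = -24*y - 12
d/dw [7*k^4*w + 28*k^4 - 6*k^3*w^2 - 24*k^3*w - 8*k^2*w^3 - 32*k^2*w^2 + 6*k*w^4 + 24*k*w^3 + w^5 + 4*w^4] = 7*k^4 - 12*k^3*w - 24*k^3 - 24*k^2*w^2 - 64*k^2*w + 24*k*w^3 + 72*k*w^2 + 5*w^4 + 16*w^3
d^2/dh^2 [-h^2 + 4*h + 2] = -2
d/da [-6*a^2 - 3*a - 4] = -12*a - 3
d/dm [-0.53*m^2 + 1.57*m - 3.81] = 1.57 - 1.06*m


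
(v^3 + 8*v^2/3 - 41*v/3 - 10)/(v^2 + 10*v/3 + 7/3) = (3*v^3 + 8*v^2 - 41*v - 30)/(3*v^2 + 10*v + 7)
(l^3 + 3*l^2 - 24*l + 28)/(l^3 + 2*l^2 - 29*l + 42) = (l - 2)/(l - 3)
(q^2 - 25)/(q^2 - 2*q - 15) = (q + 5)/(q + 3)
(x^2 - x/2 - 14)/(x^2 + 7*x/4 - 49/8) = 4*(x - 4)/(4*x - 7)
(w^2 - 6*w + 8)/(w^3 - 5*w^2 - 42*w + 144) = (w^2 - 6*w + 8)/(w^3 - 5*w^2 - 42*w + 144)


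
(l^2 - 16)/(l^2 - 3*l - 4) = (l + 4)/(l + 1)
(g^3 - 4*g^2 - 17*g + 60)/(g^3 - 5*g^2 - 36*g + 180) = (g^2 + g - 12)/(g^2 - 36)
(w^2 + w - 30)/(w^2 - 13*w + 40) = (w + 6)/(w - 8)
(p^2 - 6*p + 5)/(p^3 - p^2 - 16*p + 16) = (p - 5)/(p^2 - 16)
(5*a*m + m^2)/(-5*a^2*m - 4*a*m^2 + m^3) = (-5*a - m)/(5*a^2 + 4*a*m - m^2)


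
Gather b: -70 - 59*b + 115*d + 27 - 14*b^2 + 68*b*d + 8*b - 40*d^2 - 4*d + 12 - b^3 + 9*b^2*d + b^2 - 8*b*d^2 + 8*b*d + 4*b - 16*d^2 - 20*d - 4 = -b^3 + b^2*(9*d - 13) + b*(-8*d^2 + 76*d - 47) - 56*d^2 + 91*d - 35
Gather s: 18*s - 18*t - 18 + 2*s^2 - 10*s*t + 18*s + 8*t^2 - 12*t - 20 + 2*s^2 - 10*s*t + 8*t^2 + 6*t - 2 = 4*s^2 + s*(36 - 20*t) + 16*t^2 - 24*t - 40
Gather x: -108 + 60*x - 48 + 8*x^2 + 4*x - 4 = 8*x^2 + 64*x - 160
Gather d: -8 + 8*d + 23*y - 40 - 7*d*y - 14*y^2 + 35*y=d*(8 - 7*y) - 14*y^2 + 58*y - 48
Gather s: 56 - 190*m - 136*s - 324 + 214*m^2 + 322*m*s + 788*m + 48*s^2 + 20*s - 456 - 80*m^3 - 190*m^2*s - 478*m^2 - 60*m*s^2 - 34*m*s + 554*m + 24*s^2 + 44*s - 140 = -80*m^3 - 264*m^2 + 1152*m + s^2*(72 - 60*m) + s*(-190*m^2 + 288*m - 72) - 864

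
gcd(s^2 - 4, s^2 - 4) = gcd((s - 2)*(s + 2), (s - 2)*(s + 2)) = s^2 - 4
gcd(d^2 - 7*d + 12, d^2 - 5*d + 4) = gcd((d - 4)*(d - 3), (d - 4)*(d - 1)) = d - 4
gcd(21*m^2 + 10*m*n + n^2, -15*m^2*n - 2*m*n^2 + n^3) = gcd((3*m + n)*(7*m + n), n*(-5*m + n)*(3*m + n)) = 3*m + n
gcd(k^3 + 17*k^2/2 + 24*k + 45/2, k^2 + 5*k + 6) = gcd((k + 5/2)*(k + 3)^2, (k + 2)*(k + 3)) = k + 3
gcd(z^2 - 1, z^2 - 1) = z^2 - 1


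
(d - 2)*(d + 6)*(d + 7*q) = d^3 + 7*d^2*q + 4*d^2 + 28*d*q - 12*d - 84*q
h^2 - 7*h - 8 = (h - 8)*(h + 1)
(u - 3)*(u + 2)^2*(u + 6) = u^4 + 7*u^3 - 2*u^2 - 60*u - 72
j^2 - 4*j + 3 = (j - 3)*(j - 1)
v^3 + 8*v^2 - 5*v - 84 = (v - 3)*(v + 4)*(v + 7)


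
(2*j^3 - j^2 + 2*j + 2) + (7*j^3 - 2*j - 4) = 9*j^3 - j^2 - 2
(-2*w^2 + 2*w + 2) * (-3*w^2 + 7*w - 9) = 6*w^4 - 20*w^3 + 26*w^2 - 4*w - 18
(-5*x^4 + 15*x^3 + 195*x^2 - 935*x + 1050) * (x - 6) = -5*x^5 + 45*x^4 + 105*x^3 - 2105*x^2 + 6660*x - 6300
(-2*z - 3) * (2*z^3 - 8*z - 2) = -4*z^4 - 6*z^3 + 16*z^2 + 28*z + 6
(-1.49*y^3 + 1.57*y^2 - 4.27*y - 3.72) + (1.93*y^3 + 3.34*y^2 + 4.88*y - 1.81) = 0.44*y^3 + 4.91*y^2 + 0.61*y - 5.53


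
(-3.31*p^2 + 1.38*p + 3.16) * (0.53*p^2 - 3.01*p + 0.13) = -1.7543*p^4 + 10.6945*p^3 - 2.9093*p^2 - 9.3322*p + 0.4108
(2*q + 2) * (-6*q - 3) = -12*q^2 - 18*q - 6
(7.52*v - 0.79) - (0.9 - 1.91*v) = 9.43*v - 1.69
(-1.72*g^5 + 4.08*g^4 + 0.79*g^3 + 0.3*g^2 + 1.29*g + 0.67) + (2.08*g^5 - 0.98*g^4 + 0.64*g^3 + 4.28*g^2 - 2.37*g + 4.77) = 0.36*g^5 + 3.1*g^4 + 1.43*g^3 + 4.58*g^2 - 1.08*g + 5.44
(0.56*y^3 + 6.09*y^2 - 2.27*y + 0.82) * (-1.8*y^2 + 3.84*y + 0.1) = -1.008*y^5 - 8.8116*y^4 + 27.5276*y^3 - 9.5838*y^2 + 2.9218*y + 0.082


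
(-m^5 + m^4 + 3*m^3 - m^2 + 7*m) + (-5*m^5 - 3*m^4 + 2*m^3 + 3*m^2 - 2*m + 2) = -6*m^5 - 2*m^4 + 5*m^3 + 2*m^2 + 5*m + 2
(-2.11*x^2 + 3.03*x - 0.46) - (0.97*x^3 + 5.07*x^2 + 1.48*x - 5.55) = -0.97*x^3 - 7.18*x^2 + 1.55*x + 5.09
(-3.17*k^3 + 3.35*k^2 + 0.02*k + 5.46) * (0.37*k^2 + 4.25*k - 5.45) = -1.1729*k^5 - 12.233*k^4 + 31.5214*k^3 - 16.1523*k^2 + 23.096*k - 29.757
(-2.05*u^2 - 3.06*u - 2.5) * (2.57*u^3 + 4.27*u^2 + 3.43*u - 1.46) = -5.2685*u^5 - 16.6177*u^4 - 26.5227*u^3 - 18.1778*u^2 - 4.1074*u + 3.65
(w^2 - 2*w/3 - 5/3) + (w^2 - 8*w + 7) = 2*w^2 - 26*w/3 + 16/3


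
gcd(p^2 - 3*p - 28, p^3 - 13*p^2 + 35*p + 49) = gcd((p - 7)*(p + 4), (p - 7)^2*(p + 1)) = p - 7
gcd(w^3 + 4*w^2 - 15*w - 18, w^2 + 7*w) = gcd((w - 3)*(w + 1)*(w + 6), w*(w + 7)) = 1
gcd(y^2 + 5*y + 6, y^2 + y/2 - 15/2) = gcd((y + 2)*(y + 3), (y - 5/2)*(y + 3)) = y + 3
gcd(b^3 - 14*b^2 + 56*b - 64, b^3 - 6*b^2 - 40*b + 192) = b^2 - 12*b + 32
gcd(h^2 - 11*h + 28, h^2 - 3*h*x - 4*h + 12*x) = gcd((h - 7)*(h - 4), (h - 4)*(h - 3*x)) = h - 4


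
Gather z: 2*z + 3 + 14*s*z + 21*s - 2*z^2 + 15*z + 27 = 21*s - 2*z^2 + z*(14*s + 17) + 30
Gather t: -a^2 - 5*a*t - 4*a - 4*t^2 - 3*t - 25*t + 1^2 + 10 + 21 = -a^2 - 4*a - 4*t^2 + t*(-5*a - 28) + 32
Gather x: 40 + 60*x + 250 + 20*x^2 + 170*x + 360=20*x^2 + 230*x + 650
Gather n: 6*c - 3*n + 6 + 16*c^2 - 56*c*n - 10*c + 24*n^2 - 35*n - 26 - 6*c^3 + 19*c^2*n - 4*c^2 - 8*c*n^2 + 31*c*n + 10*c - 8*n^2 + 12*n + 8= -6*c^3 + 12*c^2 + 6*c + n^2*(16 - 8*c) + n*(19*c^2 - 25*c - 26) - 12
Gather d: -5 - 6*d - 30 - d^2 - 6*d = -d^2 - 12*d - 35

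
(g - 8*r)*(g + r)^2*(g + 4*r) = g^4 - 2*g^3*r - 39*g^2*r^2 - 68*g*r^3 - 32*r^4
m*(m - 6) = m^2 - 6*m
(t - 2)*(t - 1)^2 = t^3 - 4*t^2 + 5*t - 2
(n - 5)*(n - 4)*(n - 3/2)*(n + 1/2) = n^4 - 10*n^3 + 113*n^2/4 - 53*n/4 - 15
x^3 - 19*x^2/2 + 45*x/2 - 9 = (x - 6)*(x - 3)*(x - 1/2)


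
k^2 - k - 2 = (k - 2)*(k + 1)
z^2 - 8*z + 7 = (z - 7)*(z - 1)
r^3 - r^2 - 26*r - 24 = (r - 6)*(r + 1)*(r + 4)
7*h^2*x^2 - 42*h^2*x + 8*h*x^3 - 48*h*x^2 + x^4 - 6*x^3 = x*(h + x)*(7*h + x)*(x - 6)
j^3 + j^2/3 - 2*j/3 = j*(j - 2/3)*(j + 1)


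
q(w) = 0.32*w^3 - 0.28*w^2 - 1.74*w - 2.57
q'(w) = 0.96*w^2 - 0.56*w - 1.74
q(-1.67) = -1.94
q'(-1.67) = 1.87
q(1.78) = -4.75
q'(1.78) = 0.30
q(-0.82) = -1.51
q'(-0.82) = -0.64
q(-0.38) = -1.97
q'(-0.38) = -1.39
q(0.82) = -4.01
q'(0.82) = -1.55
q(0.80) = -3.98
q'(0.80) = -1.57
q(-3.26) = -10.96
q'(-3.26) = 10.29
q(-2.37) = -4.28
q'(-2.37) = 4.98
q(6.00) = 46.03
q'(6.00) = 29.46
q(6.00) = 46.03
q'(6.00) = 29.46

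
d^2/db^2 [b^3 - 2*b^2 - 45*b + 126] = 6*b - 4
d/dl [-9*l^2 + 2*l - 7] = 2 - 18*l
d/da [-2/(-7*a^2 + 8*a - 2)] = 4*(4 - 7*a)/(7*a^2 - 8*a + 2)^2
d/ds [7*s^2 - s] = 14*s - 1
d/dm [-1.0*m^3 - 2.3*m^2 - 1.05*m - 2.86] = -3.0*m^2 - 4.6*m - 1.05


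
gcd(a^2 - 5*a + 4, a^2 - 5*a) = 1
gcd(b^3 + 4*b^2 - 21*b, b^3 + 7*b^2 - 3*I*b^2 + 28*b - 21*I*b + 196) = b + 7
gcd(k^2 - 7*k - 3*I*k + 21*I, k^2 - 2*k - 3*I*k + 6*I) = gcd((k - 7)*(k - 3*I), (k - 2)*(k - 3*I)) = k - 3*I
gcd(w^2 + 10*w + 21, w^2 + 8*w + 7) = w + 7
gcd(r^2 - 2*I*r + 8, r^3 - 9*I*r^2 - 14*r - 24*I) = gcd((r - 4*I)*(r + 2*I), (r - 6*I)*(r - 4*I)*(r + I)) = r - 4*I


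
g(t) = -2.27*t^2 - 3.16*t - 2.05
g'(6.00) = -30.40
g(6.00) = -102.73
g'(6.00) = -30.40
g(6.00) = -102.73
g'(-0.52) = -0.80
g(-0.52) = -1.02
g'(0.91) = -7.29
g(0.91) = -6.81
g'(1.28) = -8.97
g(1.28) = -9.81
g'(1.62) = -10.51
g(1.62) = -13.13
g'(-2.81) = 9.60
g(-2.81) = -11.09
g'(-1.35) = 2.97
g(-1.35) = -1.92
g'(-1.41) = 3.24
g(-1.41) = -2.11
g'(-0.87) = 0.79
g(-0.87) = -1.02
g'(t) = -4.54*t - 3.16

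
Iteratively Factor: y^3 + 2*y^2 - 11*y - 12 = (y + 1)*(y^2 + y - 12) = (y + 1)*(y + 4)*(y - 3)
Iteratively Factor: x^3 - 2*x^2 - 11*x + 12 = (x + 3)*(x^2 - 5*x + 4) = (x - 4)*(x + 3)*(x - 1)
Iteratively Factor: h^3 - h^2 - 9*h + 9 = (h - 1)*(h^2 - 9) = (h - 3)*(h - 1)*(h + 3)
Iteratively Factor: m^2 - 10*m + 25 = (m - 5)*(m - 5)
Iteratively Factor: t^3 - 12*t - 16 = (t + 2)*(t^2 - 2*t - 8) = (t + 2)^2*(t - 4)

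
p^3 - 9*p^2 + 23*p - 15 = (p - 5)*(p - 3)*(p - 1)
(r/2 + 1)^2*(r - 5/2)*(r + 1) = r^4/4 + 5*r^3/8 - 9*r^2/8 - 4*r - 5/2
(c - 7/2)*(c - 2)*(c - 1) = c^3 - 13*c^2/2 + 25*c/2 - 7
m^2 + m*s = m*(m + s)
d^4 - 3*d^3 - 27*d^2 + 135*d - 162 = (d - 3)^3*(d + 6)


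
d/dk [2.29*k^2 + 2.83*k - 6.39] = 4.58*k + 2.83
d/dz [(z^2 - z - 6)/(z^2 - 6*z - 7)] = (-5*z^2 - 2*z - 29)/(z^4 - 12*z^3 + 22*z^2 + 84*z + 49)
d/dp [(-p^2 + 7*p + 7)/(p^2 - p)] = (-6*p^2 - 14*p + 7)/(p^2*(p^2 - 2*p + 1))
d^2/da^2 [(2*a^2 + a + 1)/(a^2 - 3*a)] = 2*(7*a^3 + 3*a^2 - 9*a + 9)/(a^3*(a^3 - 9*a^2 + 27*a - 27))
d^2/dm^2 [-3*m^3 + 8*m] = -18*m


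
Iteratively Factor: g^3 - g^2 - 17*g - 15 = (g - 5)*(g^2 + 4*g + 3) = (g - 5)*(g + 3)*(g + 1)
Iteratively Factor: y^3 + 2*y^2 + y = (y)*(y^2 + 2*y + 1) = y*(y + 1)*(y + 1)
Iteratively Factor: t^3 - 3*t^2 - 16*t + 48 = (t - 4)*(t^2 + t - 12) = (t - 4)*(t + 4)*(t - 3)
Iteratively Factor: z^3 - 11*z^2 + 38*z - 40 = (z - 5)*(z^2 - 6*z + 8) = (z - 5)*(z - 4)*(z - 2)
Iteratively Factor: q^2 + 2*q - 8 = (q + 4)*(q - 2)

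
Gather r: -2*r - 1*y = -2*r - y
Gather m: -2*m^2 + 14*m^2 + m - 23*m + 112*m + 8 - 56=12*m^2 + 90*m - 48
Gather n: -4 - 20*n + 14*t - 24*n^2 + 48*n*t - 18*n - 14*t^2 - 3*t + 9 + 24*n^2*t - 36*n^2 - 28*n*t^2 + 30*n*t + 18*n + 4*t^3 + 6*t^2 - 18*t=n^2*(24*t - 60) + n*(-28*t^2 + 78*t - 20) + 4*t^3 - 8*t^2 - 7*t + 5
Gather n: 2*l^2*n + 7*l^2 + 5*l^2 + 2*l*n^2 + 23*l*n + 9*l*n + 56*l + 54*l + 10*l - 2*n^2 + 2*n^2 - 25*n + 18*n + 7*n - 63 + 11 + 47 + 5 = 12*l^2 + 2*l*n^2 + 120*l + n*(2*l^2 + 32*l)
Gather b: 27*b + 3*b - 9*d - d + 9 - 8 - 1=30*b - 10*d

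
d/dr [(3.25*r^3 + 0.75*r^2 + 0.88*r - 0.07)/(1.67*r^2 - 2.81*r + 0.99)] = (5.4275*r^4 - 18.265*r^3 + 6.0754*r^2 + 1.7188*r + 0.6745)/(2.7889*r^4 - 9.3854*r^3 + 11.2027*r^2 - 5.5638*r + 0.9801)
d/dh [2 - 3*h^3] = -9*h^2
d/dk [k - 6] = 1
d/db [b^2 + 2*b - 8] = 2*b + 2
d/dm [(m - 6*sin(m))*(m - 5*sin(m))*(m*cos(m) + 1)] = -(m - 6*sin(m))*(m - 5*sin(m))*(m*sin(m) - cos(m)) - (m - 6*sin(m))*(m*cos(m) + 1)*(5*cos(m) - 1) - (m - 5*sin(m))*(m*cos(m) + 1)*(6*cos(m) - 1)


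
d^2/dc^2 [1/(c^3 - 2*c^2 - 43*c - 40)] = 2*((2 - 3*c)*(-c^3 + 2*c^2 + 43*c + 40) - (-3*c^2 + 4*c + 43)^2)/(-c^3 + 2*c^2 + 43*c + 40)^3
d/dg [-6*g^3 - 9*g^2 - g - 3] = -18*g^2 - 18*g - 1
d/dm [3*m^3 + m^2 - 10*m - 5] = 9*m^2 + 2*m - 10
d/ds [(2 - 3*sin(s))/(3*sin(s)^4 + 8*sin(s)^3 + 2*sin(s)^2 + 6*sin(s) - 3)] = (27*sin(s)^4 + 24*sin(s)^3 - 42*sin(s)^2 - 8*sin(s) - 3)*cos(s)/(3*sin(s)^4 + 8*sin(s)^3 + 2*sin(s)^2 + 6*sin(s) - 3)^2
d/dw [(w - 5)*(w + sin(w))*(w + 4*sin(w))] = (w - 5)*(w + sin(w))*(4*cos(w) + 1) + (w - 5)*(w + 4*sin(w))*(cos(w) + 1) + (w + sin(w))*(w + 4*sin(w))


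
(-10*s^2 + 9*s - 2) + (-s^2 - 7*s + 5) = -11*s^2 + 2*s + 3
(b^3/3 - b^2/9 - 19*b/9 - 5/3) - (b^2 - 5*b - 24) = b^3/3 - 10*b^2/9 + 26*b/9 + 67/3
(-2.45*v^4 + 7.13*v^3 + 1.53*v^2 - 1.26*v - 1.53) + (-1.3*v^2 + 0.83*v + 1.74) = -2.45*v^4 + 7.13*v^3 + 0.23*v^2 - 0.43*v + 0.21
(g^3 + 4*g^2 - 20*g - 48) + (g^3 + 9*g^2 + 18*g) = 2*g^3 + 13*g^2 - 2*g - 48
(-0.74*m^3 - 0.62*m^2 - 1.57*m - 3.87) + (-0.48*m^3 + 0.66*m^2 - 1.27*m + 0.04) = -1.22*m^3 + 0.04*m^2 - 2.84*m - 3.83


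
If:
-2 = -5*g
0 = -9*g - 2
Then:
No Solution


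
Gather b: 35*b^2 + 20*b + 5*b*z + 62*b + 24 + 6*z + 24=35*b^2 + b*(5*z + 82) + 6*z + 48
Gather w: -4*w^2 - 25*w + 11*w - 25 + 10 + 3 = -4*w^2 - 14*w - 12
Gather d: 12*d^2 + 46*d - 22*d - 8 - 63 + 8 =12*d^2 + 24*d - 63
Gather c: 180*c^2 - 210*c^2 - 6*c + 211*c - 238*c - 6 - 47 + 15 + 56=-30*c^2 - 33*c + 18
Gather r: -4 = -4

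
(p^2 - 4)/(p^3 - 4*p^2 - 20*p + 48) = (p + 2)/(p^2 - 2*p - 24)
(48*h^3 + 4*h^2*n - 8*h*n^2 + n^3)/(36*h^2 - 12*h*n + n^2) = (8*h^2 + 2*h*n - n^2)/(6*h - n)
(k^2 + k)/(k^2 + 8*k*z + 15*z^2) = k*(k + 1)/(k^2 + 8*k*z + 15*z^2)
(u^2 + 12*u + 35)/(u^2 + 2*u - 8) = (u^2 + 12*u + 35)/(u^2 + 2*u - 8)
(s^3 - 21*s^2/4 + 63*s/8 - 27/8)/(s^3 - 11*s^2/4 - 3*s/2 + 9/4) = (s - 3/2)/(s + 1)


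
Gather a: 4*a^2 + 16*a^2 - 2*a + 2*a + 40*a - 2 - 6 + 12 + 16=20*a^2 + 40*a + 20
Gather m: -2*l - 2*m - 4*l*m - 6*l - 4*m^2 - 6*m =-8*l - 4*m^2 + m*(-4*l - 8)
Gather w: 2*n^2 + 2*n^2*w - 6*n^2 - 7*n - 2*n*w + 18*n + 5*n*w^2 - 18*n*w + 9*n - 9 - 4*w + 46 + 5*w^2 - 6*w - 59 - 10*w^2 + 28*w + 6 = -4*n^2 + 20*n + w^2*(5*n - 5) + w*(2*n^2 - 20*n + 18) - 16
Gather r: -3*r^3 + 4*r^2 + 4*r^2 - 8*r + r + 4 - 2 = -3*r^3 + 8*r^2 - 7*r + 2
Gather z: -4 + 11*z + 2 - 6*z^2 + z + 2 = -6*z^2 + 12*z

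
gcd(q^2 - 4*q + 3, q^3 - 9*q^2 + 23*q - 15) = q^2 - 4*q + 3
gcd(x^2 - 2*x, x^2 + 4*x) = x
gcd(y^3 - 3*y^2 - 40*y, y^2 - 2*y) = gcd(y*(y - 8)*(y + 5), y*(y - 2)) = y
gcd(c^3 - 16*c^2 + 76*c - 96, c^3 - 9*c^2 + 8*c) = c - 8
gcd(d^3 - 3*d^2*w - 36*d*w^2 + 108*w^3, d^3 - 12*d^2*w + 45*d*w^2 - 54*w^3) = d^2 - 9*d*w + 18*w^2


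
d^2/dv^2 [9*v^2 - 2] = 18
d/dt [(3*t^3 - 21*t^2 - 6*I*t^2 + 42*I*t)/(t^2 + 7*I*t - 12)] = (3*t^4 + 42*I*t^3 + t^2*(-66 - 189*I) + t*(504 + 144*I) - 504*I)/(t^4 + 14*I*t^3 - 73*t^2 - 168*I*t + 144)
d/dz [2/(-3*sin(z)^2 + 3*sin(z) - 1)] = 6*(2*sin(z) - 1)*cos(z)/(3*sin(z)^2 - 3*sin(z) + 1)^2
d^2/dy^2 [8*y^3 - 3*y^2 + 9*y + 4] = 48*y - 6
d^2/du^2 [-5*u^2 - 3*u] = -10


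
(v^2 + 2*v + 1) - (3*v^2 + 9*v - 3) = -2*v^2 - 7*v + 4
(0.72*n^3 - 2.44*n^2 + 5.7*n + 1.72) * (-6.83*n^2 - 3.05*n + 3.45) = -4.9176*n^5 + 14.4692*n^4 - 29.005*n^3 - 37.5506*n^2 + 14.419*n + 5.934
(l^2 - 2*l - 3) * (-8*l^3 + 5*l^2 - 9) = -8*l^5 + 21*l^4 + 14*l^3 - 24*l^2 + 18*l + 27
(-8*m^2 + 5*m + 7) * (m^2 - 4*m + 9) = -8*m^4 + 37*m^3 - 85*m^2 + 17*m + 63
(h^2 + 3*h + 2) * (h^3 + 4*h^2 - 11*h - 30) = h^5 + 7*h^4 + 3*h^3 - 55*h^2 - 112*h - 60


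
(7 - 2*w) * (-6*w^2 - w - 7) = 12*w^3 - 40*w^2 + 7*w - 49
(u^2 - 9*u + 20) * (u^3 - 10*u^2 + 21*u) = u^5 - 19*u^4 + 131*u^3 - 389*u^2 + 420*u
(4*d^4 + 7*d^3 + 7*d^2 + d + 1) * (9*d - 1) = 36*d^5 + 59*d^4 + 56*d^3 + 2*d^2 + 8*d - 1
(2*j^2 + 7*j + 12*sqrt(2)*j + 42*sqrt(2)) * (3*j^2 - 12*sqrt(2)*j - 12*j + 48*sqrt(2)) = 6*j^4 - 3*j^3 + 12*sqrt(2)*j^3 - 372*j^2 - 6*sqrt(2)*j^2 - 168*sqrt(2)*j + 144*j + 4032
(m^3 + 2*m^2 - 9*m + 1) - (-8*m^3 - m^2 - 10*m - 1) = 9*m^3 + 3*m^2 + m + 2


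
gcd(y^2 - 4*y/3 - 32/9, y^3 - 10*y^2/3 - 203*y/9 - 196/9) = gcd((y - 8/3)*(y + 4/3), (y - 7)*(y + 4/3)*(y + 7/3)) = y + 4/3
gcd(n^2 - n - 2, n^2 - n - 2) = n^2 - n - 2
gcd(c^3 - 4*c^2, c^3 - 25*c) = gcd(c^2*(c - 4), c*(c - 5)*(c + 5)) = c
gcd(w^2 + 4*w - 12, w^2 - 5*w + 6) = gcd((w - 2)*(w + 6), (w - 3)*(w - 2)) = w - 2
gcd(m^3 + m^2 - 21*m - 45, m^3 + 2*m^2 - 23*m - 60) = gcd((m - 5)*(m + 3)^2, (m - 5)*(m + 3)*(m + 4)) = m^2 - 2*m - 15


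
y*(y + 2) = y^2 + 2*y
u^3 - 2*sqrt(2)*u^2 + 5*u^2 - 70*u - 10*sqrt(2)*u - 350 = (u + 5)*(u - 7*sqrt(2))*(u + 5*sqrt(2))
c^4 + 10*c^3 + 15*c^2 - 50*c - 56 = (c - 2)*(c + 1)*(c + 4)*(c + 7)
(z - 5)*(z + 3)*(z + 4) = z^3 + 2*z^2 - 23*z - 60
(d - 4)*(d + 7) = d^2 + 3*d - 28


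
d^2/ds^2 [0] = 0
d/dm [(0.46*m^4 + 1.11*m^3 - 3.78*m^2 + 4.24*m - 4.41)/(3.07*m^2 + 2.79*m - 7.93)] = (2.8244*m^5 + 7.2579*m^4 - 8.3974*m^3 - 49.9699*m^2 + 87.0282*m - 21.3193)/(9.4249*m^4 + 17.1306*m^3 - 40.9061*m^2 - 44.2494*m + 62.8849)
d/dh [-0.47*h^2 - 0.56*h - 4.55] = -0.94*h - 0.56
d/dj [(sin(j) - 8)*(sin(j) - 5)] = (2*sin(j) - 13)*cos(j)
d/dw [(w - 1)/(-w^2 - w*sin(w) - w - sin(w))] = (w^2*cos(w) + w^2 - 2*w - 2*sin(w) - cos(w) - 1)/((w + 1)^2*(w + sin(w))^2)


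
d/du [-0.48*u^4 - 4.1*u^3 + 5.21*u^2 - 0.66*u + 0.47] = -1.92*u^3 - 12.3*u^2 + 10.42*u - 0.66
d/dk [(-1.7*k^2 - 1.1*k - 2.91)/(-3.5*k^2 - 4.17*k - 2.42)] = (3.239*k^2 - 12.142*k - 9.4727)/(12.25*k^4 + 29.19*k^3 + 34.3289*k^2 + 20.1828*k + 5.8564)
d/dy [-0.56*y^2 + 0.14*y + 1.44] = 0.14 - 1.12*y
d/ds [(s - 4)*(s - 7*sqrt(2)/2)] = 2*s - 7*sqrt(2)/2 - 4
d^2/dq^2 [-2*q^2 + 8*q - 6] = -4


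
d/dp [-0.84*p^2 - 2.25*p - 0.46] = -1.68*p - 2.25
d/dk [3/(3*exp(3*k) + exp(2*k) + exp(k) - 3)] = (-27*exp(2*k) - 6*exp(k) - 3)*exp(k)/(3*exp(3*k) + exp(2*k) + exp(k) - 3)^2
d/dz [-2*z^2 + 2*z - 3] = 2 - 4*z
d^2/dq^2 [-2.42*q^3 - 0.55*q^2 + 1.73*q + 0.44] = -14.52*q - 1.1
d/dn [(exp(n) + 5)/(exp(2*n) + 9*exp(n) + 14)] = (-(exp(n) + 5)*(2*exp(n) + 9) + exp(2*n) + 9*exp(n) + 14)*exp(n)/(exp(2*n) + 9*exp(n) + 14)^2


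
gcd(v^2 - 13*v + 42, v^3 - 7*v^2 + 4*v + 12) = v - 6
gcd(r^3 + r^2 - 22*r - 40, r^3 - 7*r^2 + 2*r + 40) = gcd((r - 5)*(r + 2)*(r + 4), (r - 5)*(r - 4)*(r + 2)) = r^2 - 3*r - 10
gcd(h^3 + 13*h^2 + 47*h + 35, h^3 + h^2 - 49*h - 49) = h^2 + 8*h + 7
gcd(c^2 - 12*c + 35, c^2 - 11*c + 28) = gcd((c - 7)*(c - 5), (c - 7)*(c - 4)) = c - 7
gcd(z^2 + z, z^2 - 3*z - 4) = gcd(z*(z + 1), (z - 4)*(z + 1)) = z + 1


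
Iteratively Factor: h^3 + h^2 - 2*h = (h)*(h^2 + h - 2) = h*(h + 2)*(h - 1)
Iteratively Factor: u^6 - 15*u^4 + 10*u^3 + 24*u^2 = (u - 3)*(u^5 + 3*u^4 - 6*u^3 - 8*u^2) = (u - 3)*(u + 4)*(u^4 - u^3 - 2*u^2) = (u - 3)*(u - 2)*(u + 4)*(u^3 + u^2) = u*(u - 3)*(u - 2)*(u + 4)*(u^2 + u) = u^2*(u - 3)*(u - 2)*(u + 4)*(u + 1)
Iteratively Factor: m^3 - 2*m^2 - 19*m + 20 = (m - 1)*(m^2 - m - 20) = (m - 1)*(m + 4)*(m - 5)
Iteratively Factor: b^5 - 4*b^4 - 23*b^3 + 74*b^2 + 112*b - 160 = (b - 4)*(b^4 - 23*b^2 - 18*b + 40) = (b - 4)*(b - 1)*(b^3 + b^2 - 22*b - 40) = (b - 5)*(b - 4)*(b - 1)*(b^2 + 6*b + 8) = (b - 5)*(b - 4)*(b - 1)*(b + 4)*(b + 2)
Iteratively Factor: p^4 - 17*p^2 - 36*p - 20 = (p + 2)*(p^3 - 2*p^2 - 13*p - 10) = (p + 1)*(p + 2)*(p^2 - 3*p - 10) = (p - 5)*(p + 1)*(p + 2)*(p + 2)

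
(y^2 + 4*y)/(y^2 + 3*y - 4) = y/(y - 1)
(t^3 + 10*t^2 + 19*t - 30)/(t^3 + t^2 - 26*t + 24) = (t + 5)/(t - 4)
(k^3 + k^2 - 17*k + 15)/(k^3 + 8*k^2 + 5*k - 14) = (k^2 + 2*k - 15)/(k^2 + 9*k + 14)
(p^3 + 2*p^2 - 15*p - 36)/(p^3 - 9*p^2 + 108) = (p^2 - p - 12)/(p^2 - 12*p + 36)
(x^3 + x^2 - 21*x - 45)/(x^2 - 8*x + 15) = (x^2 + 6*x + 9)/(x - 3)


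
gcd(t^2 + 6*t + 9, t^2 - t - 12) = t + 3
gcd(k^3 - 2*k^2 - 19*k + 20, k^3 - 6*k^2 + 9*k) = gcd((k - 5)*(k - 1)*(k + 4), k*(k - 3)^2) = 1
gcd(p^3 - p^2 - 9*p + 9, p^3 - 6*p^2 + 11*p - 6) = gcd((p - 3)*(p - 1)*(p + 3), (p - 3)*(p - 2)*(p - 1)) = p^2 - 4*p + 3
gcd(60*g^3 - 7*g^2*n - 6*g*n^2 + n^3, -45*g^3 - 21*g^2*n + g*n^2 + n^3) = 15*g^2 + 2*g*n - n^2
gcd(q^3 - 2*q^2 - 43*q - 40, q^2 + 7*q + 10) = q + 5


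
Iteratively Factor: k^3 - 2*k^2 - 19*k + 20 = (k - 5)*(k^2 + 3*k - 4) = (k - 5)*(k + 4)*(k - 1)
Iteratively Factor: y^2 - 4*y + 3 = (y - 1)*(y - 3)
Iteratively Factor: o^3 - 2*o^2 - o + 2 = (o - 2)*(o^2 - 1) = (o - 2)*(o + 1)*(o - 1)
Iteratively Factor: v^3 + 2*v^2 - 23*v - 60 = (v - 5)*(v^2 + 7*v + 12) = (v - 5)*(v + 3)*(v + 4)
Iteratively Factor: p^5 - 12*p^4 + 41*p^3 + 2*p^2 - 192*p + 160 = (p - 4)*(p^4 - 8*p^3 + 9*p^2 + 38*p - 40) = (p - 4)*(p + 2)*(p^3 - 10*p^2 + 29*p - 20) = (p - 4)*(p - 1)*(p + 2)*(p^2 - 9*p + 20) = (p - 4)^2*(p - 1)*(p + 2)*(p - 5)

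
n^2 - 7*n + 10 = (n - 5)*(n - 2)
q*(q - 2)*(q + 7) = q^3 + 5*q^2 - 14*q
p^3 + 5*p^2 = p^2*(p + 5)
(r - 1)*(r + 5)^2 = r^3 + 9*r^2 + 15*r - 25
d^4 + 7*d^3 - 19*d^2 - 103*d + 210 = (d - 3)*(d - 2)*(d + 5)*(d + 7)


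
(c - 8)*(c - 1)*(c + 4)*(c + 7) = c^4 + 2*c^3 - 63*c^2 - 164*c + 224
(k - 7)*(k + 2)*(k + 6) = k^3 + k^2 - 44*k - 84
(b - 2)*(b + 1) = b^2 - b - 2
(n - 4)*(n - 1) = n^2 - 5*n + 4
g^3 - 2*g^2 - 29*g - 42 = (g - 7)*(g + 2)*(g + 3)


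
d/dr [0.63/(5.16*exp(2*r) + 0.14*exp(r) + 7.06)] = (-6.5016*exp(r) - 0.0882)*exp(r)/(5.16*exp(2*r) + 0.14*exp(r) + 7.06)^2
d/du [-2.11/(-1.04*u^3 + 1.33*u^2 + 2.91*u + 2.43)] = (-6.5832*u^2 + 5.6126*u + 6.1401)/(-1.04*u^3 + 1.33*u^2 + 2.91*u + 2.43)^2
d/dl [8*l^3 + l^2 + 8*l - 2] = 24*l^2 + 2*l + 8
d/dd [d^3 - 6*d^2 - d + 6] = 3*d^2 - 12*d - 1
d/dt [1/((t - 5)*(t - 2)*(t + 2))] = (-(t - 5)*(t - 2) - (t - 5)*(t + 2) - (t - 2)*(t + 2))/((t - 5)^2*(t - 2)^2*(t + 2)^2)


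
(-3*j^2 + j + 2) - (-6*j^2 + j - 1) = 3*j^2 + 3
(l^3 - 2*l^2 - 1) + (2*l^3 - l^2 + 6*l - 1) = 3*l^3 - 3*l^2 + 6*l - 2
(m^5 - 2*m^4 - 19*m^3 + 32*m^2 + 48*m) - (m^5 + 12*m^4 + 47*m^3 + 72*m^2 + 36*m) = -14*m^4 - 66*m^3 - 40*m^2 + 12*m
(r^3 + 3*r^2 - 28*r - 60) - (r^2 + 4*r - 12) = r^3 + 2*r^2 - 32*r - 48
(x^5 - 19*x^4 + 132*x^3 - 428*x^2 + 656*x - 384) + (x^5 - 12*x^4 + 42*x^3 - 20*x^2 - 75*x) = 2*x^5 - 31*x^4 + 174*x^3 - 448*x^2 + 581*x - 384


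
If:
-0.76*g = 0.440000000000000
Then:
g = -0.58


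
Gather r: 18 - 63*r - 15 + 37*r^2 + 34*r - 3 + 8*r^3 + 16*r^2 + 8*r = 8*r^3 + 53*r^2 - 21*r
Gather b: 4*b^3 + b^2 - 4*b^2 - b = 4*b^3 - 3*b^2 - b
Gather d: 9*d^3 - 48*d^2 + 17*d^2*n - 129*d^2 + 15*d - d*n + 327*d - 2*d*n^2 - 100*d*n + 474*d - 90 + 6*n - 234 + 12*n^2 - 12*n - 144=9*d^3 + d^2*(17*n - 177) + d*(-2*n^2 - 101*n + 816) + 12*n^2 - 6*n - 468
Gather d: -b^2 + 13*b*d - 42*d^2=-b^2 + 13*b*d - 42*d^2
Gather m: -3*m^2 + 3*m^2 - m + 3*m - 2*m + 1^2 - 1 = 0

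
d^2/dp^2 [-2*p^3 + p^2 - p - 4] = 2 - 12*p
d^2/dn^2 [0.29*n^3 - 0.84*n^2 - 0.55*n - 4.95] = 1.74*n - 1.68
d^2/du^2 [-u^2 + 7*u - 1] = -2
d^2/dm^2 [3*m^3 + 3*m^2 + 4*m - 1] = 18*m + 6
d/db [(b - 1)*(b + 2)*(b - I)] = 3*b^2 + 2*b*(1 - I) - 2 - I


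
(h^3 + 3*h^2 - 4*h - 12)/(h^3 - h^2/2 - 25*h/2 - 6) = 2*(h^2 - 4)/(2*h^2 - 7*h - 4)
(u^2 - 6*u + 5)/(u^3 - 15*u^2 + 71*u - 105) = (u - 1)/(u^2 - 10*u + 21)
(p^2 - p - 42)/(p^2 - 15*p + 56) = (p + 6)/(p - 8)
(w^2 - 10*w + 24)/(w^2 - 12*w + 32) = (w - 6)/(w - 8)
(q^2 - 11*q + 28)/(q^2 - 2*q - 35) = (q - 4)/(q + 5)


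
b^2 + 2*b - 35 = (b - 5)*(b + 7)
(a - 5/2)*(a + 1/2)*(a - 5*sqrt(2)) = a^3 - 5*sqrt(2)*a^2 - 2*a^2 - 5*a/4 + 10*sqrt(2)*a + 25*sqrt(2)/4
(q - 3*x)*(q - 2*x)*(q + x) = q^3 - 4*q^2*x + q*x^2 + 6*x^3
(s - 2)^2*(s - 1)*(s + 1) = s^4 - 4*s^3 + 3*s^2 + 4*s - 4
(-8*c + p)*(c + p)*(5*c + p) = -40*c^3 - 43*c^2*p - 2*c*p^2 + p^3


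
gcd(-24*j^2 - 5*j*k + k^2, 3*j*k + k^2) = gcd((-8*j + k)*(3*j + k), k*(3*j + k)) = 3*j + k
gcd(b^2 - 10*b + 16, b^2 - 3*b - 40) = b - 8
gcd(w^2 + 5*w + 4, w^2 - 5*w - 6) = w + 1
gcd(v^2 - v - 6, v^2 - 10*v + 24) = 1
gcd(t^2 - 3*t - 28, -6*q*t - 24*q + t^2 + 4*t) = t + 4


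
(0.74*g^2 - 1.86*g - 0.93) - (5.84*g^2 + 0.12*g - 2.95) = -5.1*g^2 - 1.98*g + 2.02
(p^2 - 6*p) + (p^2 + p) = 2*p^2 - 5*p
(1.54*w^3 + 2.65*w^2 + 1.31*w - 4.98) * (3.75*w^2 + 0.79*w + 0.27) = 5.775*w^5 + 11.1541*w^4 + 7.4218*w^3 - 16.9246*w^2 - 3.5805*w - 1.3446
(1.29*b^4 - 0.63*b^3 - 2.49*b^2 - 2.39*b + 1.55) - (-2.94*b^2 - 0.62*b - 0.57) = 1.29*b^4 - 0.63*b^3 + 0.45*b^2 - 1.77*b + 2.12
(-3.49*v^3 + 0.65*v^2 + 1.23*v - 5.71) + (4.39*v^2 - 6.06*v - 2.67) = -3.49*v^3 + 5.04*v^2 - 4.83*v - 8.38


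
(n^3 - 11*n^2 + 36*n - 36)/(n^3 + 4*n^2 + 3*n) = (n^3 - 11*n^2 + 36*n - 36)/(n*(n^2 + 4*n + 3))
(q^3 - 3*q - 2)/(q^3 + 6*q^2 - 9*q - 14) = (q + 1)/(q + 7)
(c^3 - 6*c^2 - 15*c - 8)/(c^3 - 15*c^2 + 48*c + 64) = (c + 1)/(c - 8)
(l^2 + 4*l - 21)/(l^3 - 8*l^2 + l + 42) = (l + 7)/(l^2 - 5*l - 14)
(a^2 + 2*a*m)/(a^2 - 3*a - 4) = a*(a + 2*m)/(a^2 - 3*a - 4)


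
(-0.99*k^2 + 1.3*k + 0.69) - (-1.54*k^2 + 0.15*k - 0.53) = 0.55*k^2 + 1.15*k + 1.22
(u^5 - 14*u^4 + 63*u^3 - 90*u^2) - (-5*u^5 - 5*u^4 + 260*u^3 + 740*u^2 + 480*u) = 6*u^5 - 9*u^4 - 197*u^3 - 830*u^2 - 480*u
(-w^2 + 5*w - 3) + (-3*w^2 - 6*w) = -4*w^2 - w - 3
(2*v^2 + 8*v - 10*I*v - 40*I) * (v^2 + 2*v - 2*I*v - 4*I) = 2*v^4 + 12*v^3 - 14*I*v^3 - 4*v^2 - 84*I*v^2 - 120*v - 112*I*v - 160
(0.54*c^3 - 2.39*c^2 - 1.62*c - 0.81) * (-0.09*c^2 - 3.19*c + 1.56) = -0.0486*c^5 - 1.5075*c^4 + 8.6123*c^3 + 1.5123*c^2 + 0.0567000000000002*c - 1.2636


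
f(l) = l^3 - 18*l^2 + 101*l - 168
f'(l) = 3*l^2 - 36*l + 101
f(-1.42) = -350.58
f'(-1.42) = 158.17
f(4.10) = 12.44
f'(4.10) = 3.83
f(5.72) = 7.94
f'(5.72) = -6.76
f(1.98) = -30.82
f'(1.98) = 41.48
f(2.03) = -28.78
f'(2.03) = 40.28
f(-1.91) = -433.54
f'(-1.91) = 180.70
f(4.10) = 12.44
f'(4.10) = 3.83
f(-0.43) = -214.84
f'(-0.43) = 117.03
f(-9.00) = -3264.00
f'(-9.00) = 668.00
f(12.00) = 180.00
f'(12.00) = 101.00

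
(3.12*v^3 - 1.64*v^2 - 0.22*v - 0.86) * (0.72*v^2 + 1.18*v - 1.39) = 2.2464*v^5 + 2.5008*v^4 - 6.4304*v^3 + 1.4008*v^2 - 0.709*v + 1.1954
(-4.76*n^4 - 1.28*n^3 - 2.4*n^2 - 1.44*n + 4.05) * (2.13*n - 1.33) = -10.1388*n^5 + 3.6044*n^4 - 3.4096*n^3 + 0.1248*n^2 + 10.5417*n - 5.3865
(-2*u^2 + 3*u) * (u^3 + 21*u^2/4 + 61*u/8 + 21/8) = -2*u^5 - 15*u^4/2 + u^3/2 + 141*u^2/8 + 63*u/8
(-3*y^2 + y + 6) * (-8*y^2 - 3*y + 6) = 24*y^4 + y^3 - 69*y^2 - 12*y + 36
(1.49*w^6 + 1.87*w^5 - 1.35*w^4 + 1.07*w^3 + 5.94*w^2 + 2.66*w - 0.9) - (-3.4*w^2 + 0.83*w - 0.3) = 1.49*w^6 + 1.87*w^5 - 1.35*w^4 + 1.07*w^3 + 9.34*w^2 + 1.83*w - 0.6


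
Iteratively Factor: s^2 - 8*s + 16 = (s - 4)*(s - 4)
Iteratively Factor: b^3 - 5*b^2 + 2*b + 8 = (b - 2)*(b^2 - 3*b - 4) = (b - 2)*(b + 1)*(b - 4)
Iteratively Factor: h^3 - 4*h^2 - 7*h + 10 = (h + 2)*(h^2 - 6*h + 5) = (h - 5)*(h + 2)*(h - 1)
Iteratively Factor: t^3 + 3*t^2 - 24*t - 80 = (t - 5)*(t^2 + 8*t + 16) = (t - 5)*(t + 4)*(t + 4)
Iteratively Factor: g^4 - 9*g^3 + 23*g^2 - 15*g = (g - 5)*(g^3 - 4*g^2 + 3*g) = (g - 5)*(g - 1)*(g^2 - 3*g) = g*(g - 5)*(g - 1)*(g - 3)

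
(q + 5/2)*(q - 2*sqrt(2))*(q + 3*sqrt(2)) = q^3 + sqrt(2)*q^2 + 5*q^2/2 - 12*q + 5*sqrt(2)*q/2 - 30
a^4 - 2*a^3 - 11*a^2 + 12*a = a*(a - 4)*(a - 1)*(a + 3)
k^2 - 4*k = k*(k - 4)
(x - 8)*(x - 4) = x^2 - 12*x + 32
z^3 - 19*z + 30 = (z - 3)*(z - 2)*(z + 5)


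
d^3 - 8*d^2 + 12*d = d*(d - 6)*(d - 2)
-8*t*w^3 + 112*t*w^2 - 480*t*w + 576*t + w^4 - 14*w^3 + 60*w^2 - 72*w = (-8*t + w)*(w - 6)^2*(w - 2)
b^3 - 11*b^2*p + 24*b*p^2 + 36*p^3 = (b - 6*p)^2*(b + p)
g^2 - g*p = g*(g - p)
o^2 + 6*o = o*(o + 6)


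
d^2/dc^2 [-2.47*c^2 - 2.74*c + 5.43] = -4.94000000000000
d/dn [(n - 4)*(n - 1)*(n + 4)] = 3*n^2 - 2*n - 16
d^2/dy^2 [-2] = 0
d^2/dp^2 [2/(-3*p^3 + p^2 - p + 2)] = 4*((9*p - 1)*(3*p^3 - p^2 + p - 2) - (9*p^2 - 2*p + 1)^2)/(3*p^3 - p^2 + p - 2)^3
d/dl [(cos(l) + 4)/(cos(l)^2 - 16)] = sin(l)/(cos(l) - 4)^2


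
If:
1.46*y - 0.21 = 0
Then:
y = 0.14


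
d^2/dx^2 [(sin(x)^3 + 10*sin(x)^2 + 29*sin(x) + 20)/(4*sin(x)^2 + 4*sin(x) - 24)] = (-sin(x)^7 - 3*sin(x)^6 - 11*sin(x)^5 - 235*sin(x)^4 - 1196*sin(x)^3 - 1670*sin(x)^2 + 216*sin(x) + 1348)/(4*(sin(x) - 2)^3*(sin(x) + 3)^3)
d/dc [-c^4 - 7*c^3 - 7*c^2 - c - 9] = -4*c^3 - 21*c^2 - 14*c - 1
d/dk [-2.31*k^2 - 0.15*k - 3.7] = -4.62*k - 0.15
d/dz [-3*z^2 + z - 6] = 1 - 6*z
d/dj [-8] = 0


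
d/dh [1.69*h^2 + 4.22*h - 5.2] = 3.38*h + 4.22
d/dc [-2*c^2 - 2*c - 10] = -4*c - 2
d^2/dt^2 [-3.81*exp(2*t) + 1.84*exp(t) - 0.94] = (1.84 - 15.24*exp(t))*exp(t)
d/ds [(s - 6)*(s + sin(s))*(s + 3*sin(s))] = (s - 6)*(s + sin(s))*(3*cos(s) + 1) + (s - 6)*(s + 3*sin(s))*(cos(s) + 1) + (s + sin(s))*(s + 3*sin(s))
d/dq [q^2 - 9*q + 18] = 2*q - 9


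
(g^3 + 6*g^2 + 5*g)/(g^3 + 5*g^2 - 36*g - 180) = g*(g + 1)/(g^2 - 36)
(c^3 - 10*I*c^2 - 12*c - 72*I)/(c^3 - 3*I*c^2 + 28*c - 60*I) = (c^2 - 4*I*c + 12)/(c^2 + 3*I*c + 10)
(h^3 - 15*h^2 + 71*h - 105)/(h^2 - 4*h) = (h^3 - 15*h^2 + 71*h - 105)/(h*(h - 4))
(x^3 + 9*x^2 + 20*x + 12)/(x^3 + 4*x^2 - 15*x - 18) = (x + 2)/(x - 3)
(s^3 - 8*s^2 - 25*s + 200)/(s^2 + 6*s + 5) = (s^2 - 13*s + 40)/(s + 1)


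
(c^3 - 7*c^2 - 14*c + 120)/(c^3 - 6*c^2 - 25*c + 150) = (c + 4)/(c + 5)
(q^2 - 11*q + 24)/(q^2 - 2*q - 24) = (-q^2 + 11*q - 24)/(-q^2 + 2*q + 24)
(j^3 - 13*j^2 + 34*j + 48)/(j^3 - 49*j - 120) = (j^2 - 5*j - 6)/(j^2 + 8*j + 15)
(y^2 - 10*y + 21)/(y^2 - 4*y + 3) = (y - 7)/(y - 1)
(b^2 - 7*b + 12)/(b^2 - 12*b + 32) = (b - 3)/(b - 8)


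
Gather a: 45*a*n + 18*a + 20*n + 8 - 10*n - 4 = a*(45*n + 18) + 10*n + 4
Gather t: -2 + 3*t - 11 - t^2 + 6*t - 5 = -t^2 + 9*t - 18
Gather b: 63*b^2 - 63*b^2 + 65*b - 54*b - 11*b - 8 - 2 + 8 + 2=0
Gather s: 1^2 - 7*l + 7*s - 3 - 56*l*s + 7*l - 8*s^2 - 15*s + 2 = -8*s^2 + s*(-56*l - 8)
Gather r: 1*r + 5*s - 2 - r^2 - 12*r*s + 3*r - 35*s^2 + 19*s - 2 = -r^2 + r*(4 - 12*s) - 35*s^2 + 24*s - 4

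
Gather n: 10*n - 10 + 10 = 10*n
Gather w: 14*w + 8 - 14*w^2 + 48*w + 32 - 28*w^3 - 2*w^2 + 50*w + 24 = -28*w^3 - 16*w^2 + 112*w + 64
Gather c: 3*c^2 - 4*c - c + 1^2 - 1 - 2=3*c^2 - 5*c - 2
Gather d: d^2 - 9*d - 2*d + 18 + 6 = d^2 - 11*d + 24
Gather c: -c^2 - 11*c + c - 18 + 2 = -c^2 - 10*c - 16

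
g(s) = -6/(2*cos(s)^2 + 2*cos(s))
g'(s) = -6*(4*sin(s)*cos(s) + 2*sin(s))/(2*cos(s)^2 + 2*cos(s))^2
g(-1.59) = 159.29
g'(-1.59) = 8131.29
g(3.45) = 66.73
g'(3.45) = -408.06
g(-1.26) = -7.51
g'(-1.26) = 28.87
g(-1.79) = 17.63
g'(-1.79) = 57.14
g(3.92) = 14.63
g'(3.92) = -21.25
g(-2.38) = 15.00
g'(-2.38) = -23.17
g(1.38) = -13.30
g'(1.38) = -79.82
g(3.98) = 13.54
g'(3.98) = -15.33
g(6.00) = -1.59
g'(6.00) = 0.69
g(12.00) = -1.93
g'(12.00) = 1.79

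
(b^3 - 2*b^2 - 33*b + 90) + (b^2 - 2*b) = b^3 - b^2 - 35*b + 90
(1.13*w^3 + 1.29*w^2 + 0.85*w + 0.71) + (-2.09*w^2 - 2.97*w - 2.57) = 1.13*w^3 - 0.8*w^2 - 2.12*w - 1.86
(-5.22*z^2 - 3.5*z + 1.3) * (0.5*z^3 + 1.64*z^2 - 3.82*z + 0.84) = -2.61*z^5 - 10.3108*z^4 + 14.8504*z^3 + 11.1172*z^2 - 7.906*z + 1.092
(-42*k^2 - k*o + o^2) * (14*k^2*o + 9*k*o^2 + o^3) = -588*k^4*o - 392*k^3*o^2 - 37*k^2*o^3 + 8*k*o^4 + o^5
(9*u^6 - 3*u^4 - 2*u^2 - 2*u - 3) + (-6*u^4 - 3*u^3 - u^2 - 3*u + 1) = 9*u^6 - 9*u^4 - 3*u^3 - 3*u^2 - 5*u - 2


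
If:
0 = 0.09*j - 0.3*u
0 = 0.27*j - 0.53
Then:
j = 1.96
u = 0.59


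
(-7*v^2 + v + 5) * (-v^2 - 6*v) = 7*v^4 + 41*v^3 - 11*v^2 - 30*v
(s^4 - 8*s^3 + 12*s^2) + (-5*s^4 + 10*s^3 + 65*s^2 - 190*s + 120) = -4*s^4 + 2*s^3 + 77*s^2 - 190*s + 120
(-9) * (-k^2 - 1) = 9*k^2 + 9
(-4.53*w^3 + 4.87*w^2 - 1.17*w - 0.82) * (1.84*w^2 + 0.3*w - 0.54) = -8.3352*w^5 + 7.6018*w^4 + 1.7544*w^3 - 4.4896*w^2 + 0.3858*w + 0.4428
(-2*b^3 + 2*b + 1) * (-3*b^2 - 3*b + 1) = 6*b^5 + 6*b^4 - 8*b^3 - 9*b^2 - b + 1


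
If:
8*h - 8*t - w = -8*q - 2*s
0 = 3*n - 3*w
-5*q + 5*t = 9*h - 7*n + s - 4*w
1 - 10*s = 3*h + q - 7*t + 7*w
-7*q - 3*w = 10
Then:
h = 4647*w/1792 - 53/896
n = w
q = -3*w/7 - 10/7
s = -w/112 - 53/56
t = 3651*w/1792 - 1545/896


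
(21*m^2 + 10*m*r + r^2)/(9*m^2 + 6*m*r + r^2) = (7*m + r)/(3*m + r)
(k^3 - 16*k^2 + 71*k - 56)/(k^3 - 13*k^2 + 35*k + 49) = (k^2 - 9*k + 8)/(k^2 - 6*k - 7)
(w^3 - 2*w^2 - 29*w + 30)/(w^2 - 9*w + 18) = (w^2 + 4*w - 5)/(w - 3)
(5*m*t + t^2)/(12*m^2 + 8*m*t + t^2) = t*(5*m + t)/(12*m^2 + 8*m*t + t^2)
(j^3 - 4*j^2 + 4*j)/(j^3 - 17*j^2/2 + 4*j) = 2*(j^2 - 4*j + 4)/(2*j^2 - 17*j + 8)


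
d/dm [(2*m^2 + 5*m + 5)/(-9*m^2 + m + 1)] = 47*m*(m + 2)/(81*m^4 - 18*m^3 - 17*m^2 + 2*m + 1)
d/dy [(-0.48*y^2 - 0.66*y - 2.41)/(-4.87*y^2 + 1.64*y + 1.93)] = (-4.0014*y^2 - 25.3262*y + 2.6786)/(23.7169*y^4 - 15.9736*y^3 - 16.1086*y^2 + 6.3304*y + 3.7249)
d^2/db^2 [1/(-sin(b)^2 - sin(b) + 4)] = (4*sin(b)^4 + 3*sin(b)^3 + 11*sin(b)^2 - 2*sin(b) - 10)/(sin(b)^2 + sin(b) - 4)^3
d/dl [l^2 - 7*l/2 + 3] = 2*l - 7/2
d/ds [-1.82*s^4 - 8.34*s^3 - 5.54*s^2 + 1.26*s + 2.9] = -7.28*s^3 - 25.02*s^2 - 11.08*s + 1.26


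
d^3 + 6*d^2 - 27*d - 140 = (d - 5)*(d + 4)*(d + 7)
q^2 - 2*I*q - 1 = (q - I)^2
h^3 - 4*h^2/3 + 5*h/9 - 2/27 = (h - 2/3)*(h - 1/3)^2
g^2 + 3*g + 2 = (g + 1)*(g + 2)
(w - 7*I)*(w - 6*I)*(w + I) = w^3 - 12*I*w^2 - 29*w - 42*I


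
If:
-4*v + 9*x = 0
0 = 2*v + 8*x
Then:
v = 0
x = 0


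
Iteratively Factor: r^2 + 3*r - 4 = (r + 4)*(r - 1)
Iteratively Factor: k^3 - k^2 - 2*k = (k)*(k^2 - k - 2) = k*(k - 2)*(k + 1)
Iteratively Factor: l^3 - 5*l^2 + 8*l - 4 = (l - 2)*(l^2 - 3*l + 2) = (l - 2)^2*(l - 1)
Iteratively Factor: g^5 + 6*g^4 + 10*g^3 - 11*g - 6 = (g - 1)*(g^4 + 7*g^3 + 17*g^2 + 17*g + 6) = (g - 1)*(g + 1)*(g^3 + 6*g^2 + 11*g + 6) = (g - 1)*(g + 1)^2*(g^2 + 5*g + 6) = (g - 1)*(g + 1)^2*(g + 3)*(g + 2)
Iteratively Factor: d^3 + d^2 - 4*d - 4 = (d + 1)*(d^2 - 4) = (d + 1)*(d + 2)*(d - 2)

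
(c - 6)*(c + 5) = c^2 - c - 30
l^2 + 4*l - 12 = (l - 2)*(l + 6)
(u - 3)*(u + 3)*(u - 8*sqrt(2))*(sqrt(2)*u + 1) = sqrt(2)*u^4 - 15*u^3 - 17*sqrt(2)*u^2 + 135*u + 72*sqrt(2)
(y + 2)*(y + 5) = y^2 + 7*y + 10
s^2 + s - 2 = (s - 1)*(s + 2)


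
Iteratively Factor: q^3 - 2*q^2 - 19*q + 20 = (q + 4)*(q^2 - 6*q + 5) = (q - 1)*(q + 4)*(q - 5)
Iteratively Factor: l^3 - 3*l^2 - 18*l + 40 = (l - 2)*(l^2 - l - 20) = (l - 5)*(l - 2)*(l + 4)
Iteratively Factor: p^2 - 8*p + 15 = (p - 3)*(p - 5)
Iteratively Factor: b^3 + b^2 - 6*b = (b)*(b^2 + b - 6) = b*(b + 3)*(b - 2)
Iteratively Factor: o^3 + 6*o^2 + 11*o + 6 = (o + 3)*(o^2 + 3*o + 2) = (o + 1)*(o + 3)*(o + 2)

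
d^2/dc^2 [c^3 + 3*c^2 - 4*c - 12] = 6*c + 6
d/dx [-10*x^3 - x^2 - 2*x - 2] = -30*x^2 - 2*x - 2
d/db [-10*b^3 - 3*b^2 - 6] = 6*b*(-5*b - 1)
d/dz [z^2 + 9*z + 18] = 2*z + 9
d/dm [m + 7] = 1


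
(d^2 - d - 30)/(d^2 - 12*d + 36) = (d + 5)/(d - 6)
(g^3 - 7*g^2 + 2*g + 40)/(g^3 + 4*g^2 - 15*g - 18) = (g^3 - 7*g^2 + 2*g + 40)/(g^3 + 4*g^2 - 15*g - 18)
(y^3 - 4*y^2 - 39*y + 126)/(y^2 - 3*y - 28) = (y^2 + 3*y - 18)/(y + 4)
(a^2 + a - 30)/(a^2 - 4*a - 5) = (a + 6)/(a + 1)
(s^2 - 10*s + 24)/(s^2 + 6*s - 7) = (s^2 - 10*s + 24)/(s^2 + 6*s - 7)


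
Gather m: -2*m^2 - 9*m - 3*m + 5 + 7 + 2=-2*m^2 - 12*m + 14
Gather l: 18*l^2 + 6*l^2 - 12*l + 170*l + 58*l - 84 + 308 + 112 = 24*l^2 + 216*l + 336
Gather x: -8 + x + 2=x - 6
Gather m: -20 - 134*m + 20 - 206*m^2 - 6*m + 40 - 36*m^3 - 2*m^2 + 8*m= -36*m^3 - 208*m^2 - 132*m + 40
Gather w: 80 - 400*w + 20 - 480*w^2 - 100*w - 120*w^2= -600*w^2 - 500*w + 100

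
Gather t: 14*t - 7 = 14*t - 7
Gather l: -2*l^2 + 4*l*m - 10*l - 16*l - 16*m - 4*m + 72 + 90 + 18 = -2*l^2 + l*(4*m - 26) - 20*m + 180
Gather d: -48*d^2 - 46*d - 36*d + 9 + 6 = -48*d^2 - 82*d + 15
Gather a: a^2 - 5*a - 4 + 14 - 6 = a^2 - 5*a + 4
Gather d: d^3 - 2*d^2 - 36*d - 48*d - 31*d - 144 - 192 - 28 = d^3 - 2*d^2 - 115*d - 364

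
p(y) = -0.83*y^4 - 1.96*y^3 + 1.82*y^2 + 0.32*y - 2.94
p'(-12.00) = 4846.88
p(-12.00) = -13568.70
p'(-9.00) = 1911.56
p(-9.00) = -3875.19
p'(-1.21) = -6.81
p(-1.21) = 1.03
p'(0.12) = 0.67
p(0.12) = -2.88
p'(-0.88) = -5.17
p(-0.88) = -0.97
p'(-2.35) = 2.38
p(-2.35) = 6.48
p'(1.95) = -39.56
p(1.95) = -21.93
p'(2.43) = -73.19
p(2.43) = -48.48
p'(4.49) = -402.40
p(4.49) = -479.57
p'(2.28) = -61.30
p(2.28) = -38.41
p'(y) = -3.32*y^3 - 5.88*y^2 + 3.64*y + 0.32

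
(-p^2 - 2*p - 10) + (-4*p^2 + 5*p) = -5*p^2 + 3*p - 10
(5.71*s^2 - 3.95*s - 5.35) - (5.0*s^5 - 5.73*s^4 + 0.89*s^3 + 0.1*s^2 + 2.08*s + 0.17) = -5.0*s^5 + 5.73*s^4 - 0.89*s^3 + 5.61*s^2 - 6.03*s - 5.52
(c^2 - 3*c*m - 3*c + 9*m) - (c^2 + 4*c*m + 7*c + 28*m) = -7*c*m - 10*c - 19*m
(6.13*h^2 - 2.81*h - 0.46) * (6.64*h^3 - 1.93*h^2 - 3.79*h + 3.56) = 40.7032*h^5 - 30.4893*h^4 - 20.8638*h^3 + 33.3605*h^2 - 8.2602*h - 1.6376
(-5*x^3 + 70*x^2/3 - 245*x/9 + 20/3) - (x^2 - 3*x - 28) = -5*x^3 + 67*x^2/3 - 218*x/9 + 104/3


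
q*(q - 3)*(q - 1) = q^3 - 4*q^2 + 3*q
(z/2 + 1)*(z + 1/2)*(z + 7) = z^3/2 + 19*z^2/4 + 37*z/4 + 7/2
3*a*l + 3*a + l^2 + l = (3*a + l)*(l + 1)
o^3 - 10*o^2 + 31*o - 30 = (o - 5)*(o - 3)*(o - 2)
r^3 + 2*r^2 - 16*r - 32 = (r - 4)*(r + 2)*(r + 4)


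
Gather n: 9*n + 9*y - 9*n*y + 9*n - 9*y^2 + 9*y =n*(18 - 9*y) - 9*y^2 + 18*y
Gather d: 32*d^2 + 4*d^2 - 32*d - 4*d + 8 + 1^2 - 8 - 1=36*d^2 - 36*d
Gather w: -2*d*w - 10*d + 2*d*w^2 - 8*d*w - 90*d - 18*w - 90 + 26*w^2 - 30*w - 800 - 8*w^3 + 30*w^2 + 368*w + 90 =-100*d - 8*w^3 + w^2*(2*d + 56) + w*(320 - 10*d) - 800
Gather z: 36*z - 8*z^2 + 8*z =-8*z^2 + 44*z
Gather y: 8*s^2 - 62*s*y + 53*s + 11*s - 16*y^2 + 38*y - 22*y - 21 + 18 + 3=8*s^2 + 64*s - 16*y^2 + y*(16 - 62*s)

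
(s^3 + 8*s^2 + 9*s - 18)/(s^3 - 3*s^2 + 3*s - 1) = (s^2 + 9*s + 18)/(s^2 - 2*s + 1)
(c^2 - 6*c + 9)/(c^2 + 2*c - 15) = (c - 3)/(c + 5)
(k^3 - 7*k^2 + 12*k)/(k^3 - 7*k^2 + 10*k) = (k^2 - 7*k + 12)/(k^2 - 7*k + 10)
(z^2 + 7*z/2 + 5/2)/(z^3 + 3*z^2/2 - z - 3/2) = (2*z + 5)/(2*z^2 + z - 3)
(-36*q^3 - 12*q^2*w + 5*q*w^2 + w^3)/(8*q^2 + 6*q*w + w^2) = (-18*q^2 + 3*q*w + w^2)/(4*q + w)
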